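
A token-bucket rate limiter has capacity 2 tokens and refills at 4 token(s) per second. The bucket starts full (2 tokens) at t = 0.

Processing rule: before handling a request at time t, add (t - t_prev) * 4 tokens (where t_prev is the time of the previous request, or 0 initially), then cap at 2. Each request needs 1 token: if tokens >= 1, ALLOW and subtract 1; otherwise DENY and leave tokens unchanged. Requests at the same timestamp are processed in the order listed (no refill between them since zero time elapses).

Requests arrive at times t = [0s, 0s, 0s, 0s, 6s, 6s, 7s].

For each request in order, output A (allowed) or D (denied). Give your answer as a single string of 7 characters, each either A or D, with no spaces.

Answer: AADDAAA

Derivation:
Simulating step by step:
  req#1 t=0s: ALLOW
  req#2 t=0s: ALLOW
  req#3 t=0s: DENY
  req#4 t=0s: DENY
  req#5 t=6s: ALLOW
  req#6 t=6s: ALLOW
  req#7 t=7s: ALLOW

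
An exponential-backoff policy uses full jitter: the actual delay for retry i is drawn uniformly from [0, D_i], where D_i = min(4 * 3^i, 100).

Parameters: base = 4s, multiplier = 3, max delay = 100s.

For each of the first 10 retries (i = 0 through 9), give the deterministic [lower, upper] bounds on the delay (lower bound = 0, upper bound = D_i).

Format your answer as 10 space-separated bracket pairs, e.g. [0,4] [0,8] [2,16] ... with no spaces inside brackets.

Answer: [0,4] [0,12] [0,36] [0,100] [0,100] [0,100] [0,100] [0,100] [0,100] [0,100]

Derivation:
Computing bounds per retry:
  i=0: D_i=min(4*3^0,100)=4, bounds=[0,4]
  i=1: D_i=min(4*3^1,100)=12, bounds=[0,12]
  i=2: D_i=min(4*3^2,100)=36, bounds=[0,36]
  i=3: D_i=min(4*3^3,100)=100, bounds=[0,100]
  i=4: D_i=min(4*3^4,100)=100, bounds=[0,100]
  i=5: D_i=min(4*3^5,100)=100, bounds=[0,100]
  i=6: D_i=min(4*3^6,100)=100, bounds=[0,100]
  i=7: D_i=min(4*3^7,100)=100, bounds=[0,100]
  i=8: D_i=min(4*3^8,100)=100, bounds=[0,100]
  i=9: D_i=min(4*3^9,100)=100, bounds=[0,100]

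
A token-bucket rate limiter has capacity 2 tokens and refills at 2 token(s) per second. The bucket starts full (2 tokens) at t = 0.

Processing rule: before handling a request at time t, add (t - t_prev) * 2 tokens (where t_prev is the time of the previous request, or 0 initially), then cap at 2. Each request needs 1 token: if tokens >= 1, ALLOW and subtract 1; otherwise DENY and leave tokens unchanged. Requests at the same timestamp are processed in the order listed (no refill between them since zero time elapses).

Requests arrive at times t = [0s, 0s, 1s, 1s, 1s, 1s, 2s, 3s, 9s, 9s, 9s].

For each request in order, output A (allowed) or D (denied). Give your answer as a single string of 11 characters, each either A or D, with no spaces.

Answer: AAAADDAAAAD

Derivation:
Simulating step by step:
  req#1 t=0s: ALLOW
  req#2 t=0s: ALLOW
  req#3 t=1s: ALLOW
  req#4 t=1s: ALLOW
  req#5 t=1s: DENY
  req#6 t=1s: DENY
  req#7 t=2s: ALLOW
  req#8 t=3s: ALLOW
  req#9 t=9s: ALLOW
  req#10 t=9s: ALLOW
  req#11 t=9s: DENY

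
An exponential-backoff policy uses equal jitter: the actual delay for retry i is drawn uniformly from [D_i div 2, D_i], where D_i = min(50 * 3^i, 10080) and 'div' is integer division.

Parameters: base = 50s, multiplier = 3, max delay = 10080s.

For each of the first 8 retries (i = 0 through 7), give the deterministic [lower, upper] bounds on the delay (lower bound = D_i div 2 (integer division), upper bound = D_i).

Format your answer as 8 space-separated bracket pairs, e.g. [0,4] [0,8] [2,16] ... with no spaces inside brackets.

Answer: [25,50] [75,150] [225,450] [675,1350] [2025,4050] [5040,10080] [5040,10080] [5040,10080]

Derivation:
Computing bounds per retry:
  i=0: D_i=min(50*3^0,10080)=50, bounds=[25,50]
  i=1: D_i=min(50*3^1,10080)=150, bounds=[75,150]
  i=2: D_i=min(50*3^2,10080)=450, bounds=[225,450]
  i=3: D_i=min(50*3^3,10080)=1350, bounds=[675,1350]
  i=4: D_i=min(50*3^4,10080)=4050, bounds=[2025,4050]
  i=5: D_i=min(50*3^5,10080)=10080, bounds=[5040,10080]
  i=6: D_i=min(50*3^6,10080)=10080, bounds=[5040,10080]
  i=7: D_i=min(50*3^7,10080)=10080, bounds=[5040,10080]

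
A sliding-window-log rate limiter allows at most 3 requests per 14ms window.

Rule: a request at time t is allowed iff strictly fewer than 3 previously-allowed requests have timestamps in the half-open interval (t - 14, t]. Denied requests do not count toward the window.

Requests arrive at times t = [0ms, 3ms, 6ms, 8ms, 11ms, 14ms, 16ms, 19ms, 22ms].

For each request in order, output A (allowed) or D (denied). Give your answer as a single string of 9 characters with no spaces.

Answer: AAADDADAA

Derivation:
Tracking allowed requests in the window:
  req#1 t=0ms: ALLOW
  req#2 t=3ms: ALLOW
  req#3 t=6ms: ALLOW
  req#4 t=8ms: DENY
  req#5 t=11ms: DENY
  req#6 t=14ms: ALLOW
  req#7 t=16ms: DENY
  req#8 t=19ms: ALLOW
  req#9 t=22ms: ALLOW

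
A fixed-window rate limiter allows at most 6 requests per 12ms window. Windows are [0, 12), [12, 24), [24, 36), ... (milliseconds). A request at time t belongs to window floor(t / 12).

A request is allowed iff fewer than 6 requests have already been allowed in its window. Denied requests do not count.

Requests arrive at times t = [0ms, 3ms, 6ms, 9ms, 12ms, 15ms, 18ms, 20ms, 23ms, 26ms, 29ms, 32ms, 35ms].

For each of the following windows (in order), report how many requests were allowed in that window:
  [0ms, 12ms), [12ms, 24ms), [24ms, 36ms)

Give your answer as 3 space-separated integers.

Answer: 4 5 4

Derivation:
Processing requests:
  req#1 t=0ms (window 0): ALLOW
  req#2 t=3ms (window 0): ALLOW
  req#3 t=6ms (window 0): ALLOW
  req#4 t=9ms (window 0): ALLOW
  req#5 t=12ms (window 1): ALLOW
  req#6 t=15ms (window 1): ALLOW
  req#7 t=18ms (window 1): ALLOW
  req#8 t=20ms (window 1): ALLOW
  req#9 t=23ms (window 1): ALLOW
  req#10 t=26ms (window 2): ALLOW
  req#11 t=29ms (window 2): ALLOW
  req#12 t=32ms (window 2): ALLOW
  req#13 t=35ms (window 2): ALLOW

Allowed counts by window: 4 5 4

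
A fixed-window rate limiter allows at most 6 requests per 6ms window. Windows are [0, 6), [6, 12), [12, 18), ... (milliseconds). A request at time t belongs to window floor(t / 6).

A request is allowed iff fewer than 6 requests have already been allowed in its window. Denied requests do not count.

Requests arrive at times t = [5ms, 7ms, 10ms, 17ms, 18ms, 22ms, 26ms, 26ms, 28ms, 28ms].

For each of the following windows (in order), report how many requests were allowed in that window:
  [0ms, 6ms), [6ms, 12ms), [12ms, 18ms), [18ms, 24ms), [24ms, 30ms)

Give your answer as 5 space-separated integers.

Processing requests:
  req#1 t=5ms (window 0): ALLOW
  req#2 t=7ms (window 1): ALLOW
  req#3 t=10ms (window 1): ALLOW
  req#4 t=17ms (window 2): ALLOW
  req#5 t=18ms (window 3): ALLOW
  req#6 t=22ms (window 3): ALLOW
  req#7 t=26ms (window 4): ALLOW
  req#8 t=26ms (window 4): ALLOW
  req#9 t=28ms (window 4): ALLOW
  req#10 t=28ms (window 4): ALLOW

Allowed counts by window: 1 2 1 2 4

Answer: 1 2 1 2 4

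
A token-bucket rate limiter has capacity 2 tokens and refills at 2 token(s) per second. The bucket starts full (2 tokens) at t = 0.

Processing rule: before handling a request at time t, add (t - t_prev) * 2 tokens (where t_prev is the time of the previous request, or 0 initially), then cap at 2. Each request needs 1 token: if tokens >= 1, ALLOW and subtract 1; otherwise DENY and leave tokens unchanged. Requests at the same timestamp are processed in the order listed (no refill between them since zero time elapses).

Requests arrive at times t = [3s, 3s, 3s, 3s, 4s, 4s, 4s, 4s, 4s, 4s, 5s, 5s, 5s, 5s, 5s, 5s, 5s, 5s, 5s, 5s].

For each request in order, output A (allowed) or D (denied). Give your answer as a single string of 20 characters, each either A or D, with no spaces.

Simulating step by step:
  req#1 t=3s: ALLOW
  req#2 t=3s: ALLOW
  req#3 t=3s: DENY
  req#4 t=3s: DENY
  req#5 t=4s: ALLOW
  req#6 t=4s: ALLOW
  req#7 t=4s: DENY
  req#8 t=4s: DENY
  req#9 t=4s: DENY
  req#10 t=4s: DENY
  req#11 t=5s: ALLOW
  req#12 t=5s: ALLOW
  req#13 t=5s: DENY
  req#14 t=5s: DENY
  req#15 t=5s: DENY
  req#16 t=5s: DENY
  req#17 t=5s: DENY
  req#18 t=5s: DENY
  req#19 t=5s: DENY
  req#20 t=5s: DENY

Answer: AADDAADDDDAADDDDDDDD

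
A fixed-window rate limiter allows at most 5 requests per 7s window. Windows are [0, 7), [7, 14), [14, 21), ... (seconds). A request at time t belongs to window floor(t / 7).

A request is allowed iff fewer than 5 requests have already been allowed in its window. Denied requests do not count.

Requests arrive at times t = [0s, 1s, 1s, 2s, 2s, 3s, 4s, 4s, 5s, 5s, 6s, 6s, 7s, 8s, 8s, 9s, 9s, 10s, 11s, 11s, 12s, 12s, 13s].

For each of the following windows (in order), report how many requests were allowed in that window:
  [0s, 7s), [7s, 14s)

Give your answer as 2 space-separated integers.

Answer: 5 5

Derivation:
Processing requests:
  req#1 t=0s (window 0): ALLOW
  req#2 t=1s (window 0): ALLOW
  req#3 t=1s (window 0): ALLOW
  req#4 t=2s (window 0): ALLOW
  req#5 t=2s (window 0): ALLOW
  req#6 t=3s (window 0): DENY
  req#7 t=4s (window 0): DENY
  req#8 t=4s (window 0): DENY
  req#9 t=5s (window 0): DENY
  req#10 t=5s (window 0): DENY
  req#11 t=6s (window 0): DENY
  req#12 t=6s (window 0): DENY
  req#13 t=7s (window 1): ALLOW
  req#14 t=8s (window 1): ALLOW
  req#15 t=8s (window 1): ALLOW
  req#16 t=9s (window 1): ALLOW
  req#17 t=9s (window 1): ALLOW
  req#18 t=10s (window 1): DENY
  req#19 t=11s (window 1): DENY
  req#20 t=11s (window 1): DENY
  req#21 t=12s (window 1): DENY
  req#22 t=12s (window 1): DENY
  req#23 t=13s (window 1): DENY

Allowed counts by window: 5 5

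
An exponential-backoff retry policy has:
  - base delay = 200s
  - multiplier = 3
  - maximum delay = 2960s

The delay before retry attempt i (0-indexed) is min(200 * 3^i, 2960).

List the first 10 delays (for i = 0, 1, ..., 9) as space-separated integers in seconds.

Computing each delay:
  i=0: min(200*3^0, 2960) = 200
  i=1: min(200*3^1, 2960) = 600
  i=2: min(200*3^2, 2960) = 1800
  i=3: min(200*3^3, 2960) = 2960
  i=4: min(200*3^4, 2960) = 2960
  i=5: min(200*3^5, 2960) = 2960
  i=6: min(200*3^6, 2960) = 2960
  i=7: min(200*3^7, 2960) = 2960
  i=8: min(200*3^8, 2960) = 2960
  i=9: min(200*3^9, 2960) = 2960

Answer: 200 600 1800 2960 2960 2960 2960 2960 2960 2960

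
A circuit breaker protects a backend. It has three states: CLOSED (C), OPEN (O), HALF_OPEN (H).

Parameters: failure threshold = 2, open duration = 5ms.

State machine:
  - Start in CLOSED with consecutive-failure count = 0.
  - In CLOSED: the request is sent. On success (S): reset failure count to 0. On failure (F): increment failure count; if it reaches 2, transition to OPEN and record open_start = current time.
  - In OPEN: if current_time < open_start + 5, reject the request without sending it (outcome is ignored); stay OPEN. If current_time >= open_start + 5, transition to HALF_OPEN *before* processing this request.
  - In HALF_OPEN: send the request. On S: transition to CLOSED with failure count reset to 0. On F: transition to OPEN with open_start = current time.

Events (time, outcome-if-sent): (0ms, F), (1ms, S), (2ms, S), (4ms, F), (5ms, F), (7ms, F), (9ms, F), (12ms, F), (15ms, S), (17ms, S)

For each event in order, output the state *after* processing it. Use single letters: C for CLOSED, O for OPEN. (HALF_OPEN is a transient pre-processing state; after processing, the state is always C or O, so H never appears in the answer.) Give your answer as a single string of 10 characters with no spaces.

State after each event:
  event#1 t=0ms outcome=F: state=CLOSED
  event#2 t=1ms outcome=S: state=CLOSED
  event#3 t=2ms outcome=S: state=CLOSED
  event#4 t=4ms outcome=F: state=CLOSED
  event#5 t=5ms outcome=F: state=OPEN
  event#6 t=7ms outcome=F: state=OPEN
  event#7 t=9ms outcome=F: state=OPEN
  event#8 t=12ms outcome=F: state=OPEN
  event#9 t=15ms outcome=S: state=OPEN
  event#10 t=17ms outcome=S: state=CLOSED

Answer: CCCCOOOOOC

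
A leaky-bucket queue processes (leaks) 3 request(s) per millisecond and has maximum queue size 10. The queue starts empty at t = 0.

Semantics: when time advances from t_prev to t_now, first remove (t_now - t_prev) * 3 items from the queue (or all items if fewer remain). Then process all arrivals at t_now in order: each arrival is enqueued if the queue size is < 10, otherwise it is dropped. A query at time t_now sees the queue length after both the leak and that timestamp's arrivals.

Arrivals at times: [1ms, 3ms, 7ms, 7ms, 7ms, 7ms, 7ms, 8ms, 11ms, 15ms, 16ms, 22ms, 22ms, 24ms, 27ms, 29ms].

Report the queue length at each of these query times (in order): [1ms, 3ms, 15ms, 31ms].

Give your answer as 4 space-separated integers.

Queue lengths at query times:
  query t=1ms: backlog = 1
  query t=3ms: backlog = 1
  query t=15ms: backlog = 1
  query t=31ms: backlog = 0

Answer: 1 1 1 0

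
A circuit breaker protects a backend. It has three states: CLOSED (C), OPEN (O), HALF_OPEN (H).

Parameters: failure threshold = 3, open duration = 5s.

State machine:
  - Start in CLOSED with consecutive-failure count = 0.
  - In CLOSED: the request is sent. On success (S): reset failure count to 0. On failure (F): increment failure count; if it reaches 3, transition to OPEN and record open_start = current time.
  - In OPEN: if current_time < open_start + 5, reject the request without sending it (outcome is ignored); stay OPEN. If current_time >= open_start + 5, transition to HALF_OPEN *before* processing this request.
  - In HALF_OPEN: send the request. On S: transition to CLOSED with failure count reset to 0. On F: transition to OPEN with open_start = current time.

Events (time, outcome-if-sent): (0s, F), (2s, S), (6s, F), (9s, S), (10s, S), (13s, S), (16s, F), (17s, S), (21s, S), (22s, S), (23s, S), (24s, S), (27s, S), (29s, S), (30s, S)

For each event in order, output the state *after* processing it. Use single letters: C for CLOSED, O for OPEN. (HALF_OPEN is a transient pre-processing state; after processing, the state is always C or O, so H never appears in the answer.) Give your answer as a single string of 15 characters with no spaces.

Answer: CCCCCCCCCCCCCCC

Derivation:
State after each event:
  event#1 t=0s outcome=F: state=CLOSED
  event#2 t=2s outcome=S: state=CLOSED
  event#3 t=6s outcome=F: state=CLOSED
  event#4 t=9s outcome=S: state=CLOSED
  event#5 t=10s outcome=S: state=CLOSED
  event#6 t=13s outcome=S: state=CLOSED
  event#7 t=16s outcome=F: state=CLOSED
  event#8 t=17s outcome=S: state=CLOSED
  event#9 t=21s outcome=S: state=CLOSED
  event#10 t=22s outcome=S: state=CLOSED
  event#11 t=23s outcome=S: state=CLOSED
  event#12 t=24s outcome=S: state=CLOSED
  event#13 t=27s outcome=S: state=CLOSED
  event#14 t=29s outcome=S: state=CLOSED
  event#15 t=30s outcome=S: state=CLOSED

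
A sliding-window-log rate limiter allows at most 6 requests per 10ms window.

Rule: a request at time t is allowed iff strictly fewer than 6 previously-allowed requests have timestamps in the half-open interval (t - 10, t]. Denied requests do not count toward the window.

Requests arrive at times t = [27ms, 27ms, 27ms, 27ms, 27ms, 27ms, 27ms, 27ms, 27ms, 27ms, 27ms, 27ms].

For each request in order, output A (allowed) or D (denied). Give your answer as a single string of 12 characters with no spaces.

Answer: AAAAAADDDDDD

Derivation:
Tracking allowed requests in the window:
  req#1 t=27ms: ALLOW
  req#2 t=27ms: ALLOW
  req#3 t=27ms: ALLOW
  req#4 t=27ms: ALLOW
  req#5 t=27ms: ALLOW
  req#6 t=27ms: ALLOW
  req#7 t=27ms: DENY
  req#8 t=27ms: DENY
  req#9 t=27ms: DENY
  req#10 t=27ms: DENY
  req#11 t=27ms: DENY
  req#12 t=27ms: DENY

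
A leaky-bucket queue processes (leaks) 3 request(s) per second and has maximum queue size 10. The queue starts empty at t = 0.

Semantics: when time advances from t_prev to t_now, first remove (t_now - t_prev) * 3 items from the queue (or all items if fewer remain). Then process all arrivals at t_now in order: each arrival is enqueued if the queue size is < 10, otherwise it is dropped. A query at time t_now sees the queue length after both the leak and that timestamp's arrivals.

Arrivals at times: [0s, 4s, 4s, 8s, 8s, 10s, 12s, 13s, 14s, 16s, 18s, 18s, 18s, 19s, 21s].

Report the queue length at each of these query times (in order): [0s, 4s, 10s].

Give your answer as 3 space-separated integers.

Answer: 1 2 1

Derivation:
Queue lengths at query times:
  query t=0s: backlog = 1
  query t=4s: backlog = 2
  query t=10s: backlog = 1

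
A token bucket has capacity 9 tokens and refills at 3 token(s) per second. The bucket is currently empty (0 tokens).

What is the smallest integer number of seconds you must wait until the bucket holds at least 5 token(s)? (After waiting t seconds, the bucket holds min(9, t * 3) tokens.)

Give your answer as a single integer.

Answer: 2

Derivation:
Need t * 3 >= 5, so t >= 5/3.
Smallest integer t = ceil(5/3) = 2.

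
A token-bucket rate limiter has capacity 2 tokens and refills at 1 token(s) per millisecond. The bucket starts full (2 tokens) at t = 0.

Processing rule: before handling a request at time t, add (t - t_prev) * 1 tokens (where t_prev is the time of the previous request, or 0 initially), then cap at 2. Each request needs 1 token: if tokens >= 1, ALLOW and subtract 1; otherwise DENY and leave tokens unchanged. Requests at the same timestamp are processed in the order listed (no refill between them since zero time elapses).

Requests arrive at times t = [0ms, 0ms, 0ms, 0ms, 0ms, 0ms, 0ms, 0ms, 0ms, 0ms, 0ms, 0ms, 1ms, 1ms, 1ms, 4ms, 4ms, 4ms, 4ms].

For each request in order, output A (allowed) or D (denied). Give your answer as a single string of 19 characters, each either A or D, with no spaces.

Simulating step by step:
  req#1 t=0ms: ALLOW
  req#2 t=0ms: ALLOW
  req#3 t=0ms: DENY
  req#4 t=0ms: DENY
  req#5 t=0ms: DENY
  req#6 t=0ms: DENY
  req#7 t=0ms: DENY
  req#8 t=0ms: DENY
  req#9 t=0ms: DENY
  req#10 t=0ms: DENY
  req#11 t=0ms: DENY
  req#12 t=0ms: DENY
  req#13 t=1ms: ALLOW
  req#14 t=1ms: DENY
  req#15 t=1ms: DENY
  req#16 t=4ms: ALLOW
  req#17 t=4ms: ALLOW
  req#18 t=4ms: DENY
  req#19 t=4ms: DENY

Answer: AADDDDDDDDDDADDAADD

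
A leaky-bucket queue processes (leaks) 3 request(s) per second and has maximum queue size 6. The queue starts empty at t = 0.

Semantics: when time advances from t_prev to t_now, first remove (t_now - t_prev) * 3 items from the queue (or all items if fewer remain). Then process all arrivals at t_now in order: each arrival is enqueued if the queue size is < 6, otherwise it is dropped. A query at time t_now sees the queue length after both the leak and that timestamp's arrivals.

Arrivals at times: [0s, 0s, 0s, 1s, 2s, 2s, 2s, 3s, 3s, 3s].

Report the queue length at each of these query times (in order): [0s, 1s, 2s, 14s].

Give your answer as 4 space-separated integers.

Queue lengths at query times:
  query t=0s: backlog = 3
  query t=1s: backlog = 1
  query t=2s: backlog = 3
  query t=14s: backlog = 0

Answer: 3 1 3 0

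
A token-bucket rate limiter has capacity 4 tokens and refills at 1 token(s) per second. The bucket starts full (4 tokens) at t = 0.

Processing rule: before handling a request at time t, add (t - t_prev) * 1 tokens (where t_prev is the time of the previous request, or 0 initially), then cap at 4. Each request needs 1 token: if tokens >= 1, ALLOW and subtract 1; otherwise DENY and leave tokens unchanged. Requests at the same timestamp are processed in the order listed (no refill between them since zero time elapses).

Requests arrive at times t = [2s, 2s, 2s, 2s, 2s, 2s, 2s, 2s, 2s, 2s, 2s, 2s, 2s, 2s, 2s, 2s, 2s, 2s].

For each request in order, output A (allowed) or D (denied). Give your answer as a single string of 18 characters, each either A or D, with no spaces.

Answer: AAAADDDDDDDDDDDDDD

Derivation:
Simulating step by step:
  req#1 t=2s: ALLOW
  req#2 t=2s: ALLOW
  req#3 t=2s: ALLOW
  req#4 t=2s: ALLOW
  req#5 t=2s: DENY
  req#6 t=2s: DENY
  req#7 t=2s: DENY
  req#8 t=2s: DENY
  req#9 t=2s: DENY
  req#10 t=2s: DENY
  req#11 t=2s: DENY
  req#12 t=2s: DENY
  req#13 t=2s: DENY
  req#14 t=2s: DENY
  req#15 t=2s: DENY
  req#16 t=2s: DENY
  req#17 t=2s: DENY
  req#18 t=2s: DENY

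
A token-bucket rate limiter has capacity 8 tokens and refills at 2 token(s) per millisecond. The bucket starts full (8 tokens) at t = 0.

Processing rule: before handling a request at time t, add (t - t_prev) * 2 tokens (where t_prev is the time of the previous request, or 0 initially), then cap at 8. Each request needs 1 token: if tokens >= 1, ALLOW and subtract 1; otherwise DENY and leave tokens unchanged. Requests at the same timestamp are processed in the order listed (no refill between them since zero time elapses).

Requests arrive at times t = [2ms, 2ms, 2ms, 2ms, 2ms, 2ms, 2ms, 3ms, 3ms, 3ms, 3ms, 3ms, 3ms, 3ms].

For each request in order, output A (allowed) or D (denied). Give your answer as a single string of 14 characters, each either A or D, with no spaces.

Simulating step by step:
  req#1 t=2ms: ALLOW
  req#2 t=2ms: ALLOW
  req#3 t=2ms: ALLOW
  req#4 t=2ms: ALLOW
  req#5 t=2ms: ALLOW
  req#6 t=2ms: ALLOW
  req#7 t=2ms: ALLOW
  req#8 t=3ms: ALLOW
  req#9 t=3ms: ALLOW
  req#10 t=3ms: ALLOW
  req#11 t=3ms: DENY
  req#12 t=3ms: DENY
  req#13 t=3ms: DENY
  req#14 t=3ms: DENY

Answer: AAAAAAAAAADDDD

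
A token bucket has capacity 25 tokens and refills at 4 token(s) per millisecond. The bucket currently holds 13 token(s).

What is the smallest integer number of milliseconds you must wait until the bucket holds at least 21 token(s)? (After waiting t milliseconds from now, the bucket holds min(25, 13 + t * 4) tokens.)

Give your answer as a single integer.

Need 13 + t * 4 >= 21, so t >= 8/4.
Smallest integer t = ceil(8/4) = 2.

Answer: 2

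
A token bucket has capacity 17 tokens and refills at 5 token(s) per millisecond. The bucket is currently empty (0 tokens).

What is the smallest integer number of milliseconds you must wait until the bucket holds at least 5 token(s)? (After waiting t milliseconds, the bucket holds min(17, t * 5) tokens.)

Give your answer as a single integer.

Answer: 1

Derivation:
Need t * 5 >= 5, so t >= 5/5.
Smallest integer t = ceil(5/5) = 1.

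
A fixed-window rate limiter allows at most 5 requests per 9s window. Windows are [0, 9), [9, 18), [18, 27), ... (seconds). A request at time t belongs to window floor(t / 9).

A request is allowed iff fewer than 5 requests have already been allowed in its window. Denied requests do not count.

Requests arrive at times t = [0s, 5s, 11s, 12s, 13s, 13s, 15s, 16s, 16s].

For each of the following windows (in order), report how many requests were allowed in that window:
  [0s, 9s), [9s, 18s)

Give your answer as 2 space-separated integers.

Processing requests:
  req#1 t=0s (window 0): ALLOW
  req#2 t=5s (window 0): ALLOW
  req#3 t=11s (window 1): ALLOW
  req#4 t=12s (window 1): ALLOW
  req#5 t=13s (window 1): ALLOW
  req#6 t=13s (window 1): ALLOW
  req#7 t=15s (window 1): ALLOW
  req#8 t=16s (window 1): DENY
  req#9 t=16s (window 1): DENY

Allowed counts by window: 2 5

Answer: 2 5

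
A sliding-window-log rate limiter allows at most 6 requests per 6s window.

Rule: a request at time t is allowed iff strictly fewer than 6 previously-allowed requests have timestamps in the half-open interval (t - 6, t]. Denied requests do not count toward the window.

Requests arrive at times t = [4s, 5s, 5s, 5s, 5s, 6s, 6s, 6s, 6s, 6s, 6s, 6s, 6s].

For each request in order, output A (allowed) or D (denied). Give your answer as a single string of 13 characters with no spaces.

Answer: AAAAAADDDDDDD

Derivation:
Tracking allowed requests in the window:
  req#1 t=4s: ALLOW
  req#2 t=5s: ALLOW
  req#3 t=5s: ALLOW
  req#4 t=5s: ALLOW
  req#5 t=5s: ALLOW
  req#6 t=6s: ALLOW
  req#7 t=6s: DENY
  req#8 t=6s: DENY
  req#9 t=6s: DENY
  req#10 t=6s: DENY
  req#11 t=6s: DENY
  req#12 t=6s: DENY
  req#13 t=6s: DENY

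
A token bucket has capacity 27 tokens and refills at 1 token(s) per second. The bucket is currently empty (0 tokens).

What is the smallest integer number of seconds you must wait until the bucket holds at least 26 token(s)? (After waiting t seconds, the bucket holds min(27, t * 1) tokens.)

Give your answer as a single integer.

Answer: 26

Derivation:
Need t * 1 >= 26, so t >= 26/1.
Smallest integer t = ceil(26/1) = 26.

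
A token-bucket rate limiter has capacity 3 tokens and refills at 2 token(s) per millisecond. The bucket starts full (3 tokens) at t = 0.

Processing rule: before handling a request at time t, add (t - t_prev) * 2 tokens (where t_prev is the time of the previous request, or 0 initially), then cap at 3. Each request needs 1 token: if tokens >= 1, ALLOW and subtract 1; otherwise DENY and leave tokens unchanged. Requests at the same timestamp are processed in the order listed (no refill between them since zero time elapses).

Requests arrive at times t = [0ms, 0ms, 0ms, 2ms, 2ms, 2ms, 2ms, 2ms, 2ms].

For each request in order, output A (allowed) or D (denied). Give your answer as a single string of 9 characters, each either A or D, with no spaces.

Simulating step by step:
  req#1 t=0ms: ALLOW
  req#2 t=0ms: ALLOW
  req#3 t=0ms: ALLOW
  req#4 t=2ms: ALLOW
  req#5 t=2ms: ALLOW
  req#6 t=2ms: ALLOW
  req#7 t=2ms: DENY
  req#8 t=2ms: DENY
  req#9 t=2ms: DENY

Answer: AAAAAADDD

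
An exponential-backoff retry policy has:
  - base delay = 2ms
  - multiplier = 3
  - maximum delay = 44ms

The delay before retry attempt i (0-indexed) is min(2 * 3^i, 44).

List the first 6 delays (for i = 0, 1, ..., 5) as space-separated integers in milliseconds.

Answer: 2 6 18 44 44 44

Derivation:
Computing each delay:
  i=0: min(2*3^0, 44) = 2
  i=1: min(2*3^1, 44) = 6
  i=2: min(2*3^2, 44) = 18
  i=3: min(2*3^3, 44) = 44
  i=4: min(2*3^4, 44) = 44
  i=5: min(2*3^5, 44) = 44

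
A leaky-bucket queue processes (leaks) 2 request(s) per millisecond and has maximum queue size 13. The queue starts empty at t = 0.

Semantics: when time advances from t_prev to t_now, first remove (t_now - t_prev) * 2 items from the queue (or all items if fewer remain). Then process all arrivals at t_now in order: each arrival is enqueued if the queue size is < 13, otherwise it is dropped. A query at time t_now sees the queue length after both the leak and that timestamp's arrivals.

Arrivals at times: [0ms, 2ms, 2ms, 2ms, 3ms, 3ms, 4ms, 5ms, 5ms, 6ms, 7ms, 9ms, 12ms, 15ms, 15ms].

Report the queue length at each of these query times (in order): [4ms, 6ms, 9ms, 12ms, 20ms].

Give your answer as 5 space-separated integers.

Answer: 2 1 1 1 0

Derivation:
Queue lengths at query times:
  query t=4ms: backlog = 2
  query t=6ms: backlog = 1
  query t=9ms: backlog = 1
  query t=12ms: backlog = 1
  query t=20ms: backlog = 0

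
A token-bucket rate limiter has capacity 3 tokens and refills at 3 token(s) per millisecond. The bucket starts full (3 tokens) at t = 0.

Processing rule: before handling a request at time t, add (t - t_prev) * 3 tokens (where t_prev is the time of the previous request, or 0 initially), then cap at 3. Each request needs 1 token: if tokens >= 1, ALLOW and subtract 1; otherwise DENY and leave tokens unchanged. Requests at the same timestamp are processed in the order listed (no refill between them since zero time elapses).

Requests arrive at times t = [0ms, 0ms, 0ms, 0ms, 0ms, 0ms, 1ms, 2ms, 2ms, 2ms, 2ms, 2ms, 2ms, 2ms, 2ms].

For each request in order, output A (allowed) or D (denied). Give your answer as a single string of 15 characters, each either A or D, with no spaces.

Simulating step by step:
  req#1 t=0ms: ALLOW
  req#2 t=0ms: ALLOW
  req#3 t=0ms: ALLOW
  req#4 t=0ms: DENY
  req#5 t=0ms: DENY
  req#6 t=0ms: DENY
  req#7 t=1ms: ALLOW
  req#8 t=2ms: ALLOW
  req#9 t=2ms: ALLOW
  req#10 t=2ms: ALLOW
  req#11 t=2ms: DENY
  req#12 t=2ms: DENY
  req#13 t=2ms: DENY
  req#14 t=2ms: DENY
  req#15 t=2ms: DENY

Answer: AAADDDAAAADDDDD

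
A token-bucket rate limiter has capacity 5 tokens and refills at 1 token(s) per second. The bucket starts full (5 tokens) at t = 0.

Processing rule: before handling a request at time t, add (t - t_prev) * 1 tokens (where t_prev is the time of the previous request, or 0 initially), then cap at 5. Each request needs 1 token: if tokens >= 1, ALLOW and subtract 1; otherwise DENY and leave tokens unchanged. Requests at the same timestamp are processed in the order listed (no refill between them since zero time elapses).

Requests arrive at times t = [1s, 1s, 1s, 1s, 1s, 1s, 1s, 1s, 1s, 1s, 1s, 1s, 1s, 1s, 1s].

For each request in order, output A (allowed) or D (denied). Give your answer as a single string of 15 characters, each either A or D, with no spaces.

Simulating step by step:
  req#1 t=1s: ALLOW
  req#2 t=1s: ALLOW
  req#3 t=1s: ALLOW
  req#4 t=1s: ALLOW
  req#5 t=1s: ALLOW
  req#6 t=1s: DENY
  req#7 t=1s: DENY
  req#8 t=1s: DENY
  req#9 t=1s: DENY
  req#10 t=1s: DENY
  req#11 t=1s: DENY
  req#12 t=1s: DENY
  req#13 t=1s: DENY
  req#14 t=1s: DENY
  req#15 t=1s: DENY

Answer: AAAAADDDDDDDDDD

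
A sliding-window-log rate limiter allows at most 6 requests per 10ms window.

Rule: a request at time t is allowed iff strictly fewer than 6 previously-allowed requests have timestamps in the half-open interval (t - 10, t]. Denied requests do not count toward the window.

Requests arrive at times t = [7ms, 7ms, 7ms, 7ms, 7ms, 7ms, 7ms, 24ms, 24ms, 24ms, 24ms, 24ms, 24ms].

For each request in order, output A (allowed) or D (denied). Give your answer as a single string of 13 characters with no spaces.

Tracking allowed requests in the window:
  req#1 t=7ms: ALLOW
  req#2 t=7ms: ALLOW
  req#3 t=7ms: ALLOW
  req#4 t=7ms: ALLOW
  req#5 t=7ms: ALLOW
  req#6 t=7ms: ALLOW
  req#7 t=7ms: DENY
  req#8 t=24ms: ALLOW
  req#9 t=24ms: ALLOW
  req#10 t=24ms: ALLOW
  req#11 t=24ms: ALLOW
  req#12 t=24ms: ALLOW
  req#13 t=24ms: ALLOW

Answer: AAAAAADAAAAAA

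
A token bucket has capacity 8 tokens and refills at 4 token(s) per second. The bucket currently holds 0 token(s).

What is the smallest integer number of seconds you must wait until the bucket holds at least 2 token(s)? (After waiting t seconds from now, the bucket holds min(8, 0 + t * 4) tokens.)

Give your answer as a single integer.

Need 0 + t * 4 >= 2, so t >= 2/4.
Smallest integer t = ceil(2/4) = 1.

Answer: 1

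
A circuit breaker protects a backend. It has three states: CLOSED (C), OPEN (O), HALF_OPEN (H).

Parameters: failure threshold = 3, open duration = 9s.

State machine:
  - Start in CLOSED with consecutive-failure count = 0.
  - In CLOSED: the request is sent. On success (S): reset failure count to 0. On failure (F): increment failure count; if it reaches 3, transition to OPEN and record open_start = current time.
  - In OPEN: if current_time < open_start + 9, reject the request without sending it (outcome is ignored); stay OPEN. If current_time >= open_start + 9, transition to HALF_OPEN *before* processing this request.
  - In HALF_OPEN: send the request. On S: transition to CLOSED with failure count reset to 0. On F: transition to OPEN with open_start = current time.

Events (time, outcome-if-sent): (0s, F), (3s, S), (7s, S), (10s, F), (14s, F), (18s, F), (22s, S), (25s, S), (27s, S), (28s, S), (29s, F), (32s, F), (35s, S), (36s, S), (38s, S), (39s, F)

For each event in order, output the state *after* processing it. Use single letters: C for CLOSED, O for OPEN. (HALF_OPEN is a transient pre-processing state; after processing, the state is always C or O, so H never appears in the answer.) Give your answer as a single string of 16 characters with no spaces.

Answer: CCCCCOOOCCCCCCCC

Derivation:
State after each event:
  event#1 t=0s outcome=F: state=CLOSED
  event#2 t=3s outcome=S: state=CLOSED
  event#3 t=7s outcome=S: state=CLOSED
  event#4 t=10s outcome=F: state=CLOSED
  event#5 t=14s outcome=F: state=CLOSED
  event#6 t=18s outcome=F: state=OPEN
  event#7 t=22s outcome=S: state=OPEN
  event#8 t=25s outcome=S: state=OPEN
  event#9 t=27s outcome=S: state=CLOSED
  event#10 t=28s outcome=S: state=CLOSED
  event#11 t=29s outcome=F: state=CLOSED
  event#12 t=32s outcome=F: state=CLOSED
  event#13 t=35s outcome=S: state=CLOSED
  event#14 t=36s outcome=S: state=CLOSED
  event#15 t=38s outcome=S: state=CLOSED
  event#16 t=39s outcome=F: state=CLOSED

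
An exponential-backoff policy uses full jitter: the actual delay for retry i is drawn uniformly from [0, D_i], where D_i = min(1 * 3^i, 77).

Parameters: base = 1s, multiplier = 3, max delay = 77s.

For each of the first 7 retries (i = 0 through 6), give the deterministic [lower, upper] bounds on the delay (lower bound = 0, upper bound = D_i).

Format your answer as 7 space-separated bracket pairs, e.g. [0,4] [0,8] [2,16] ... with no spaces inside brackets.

Computing bounds per retry:
  i=0: D_i=min(1*3^0,77)=1, bounds=[0,1]
  i=1: D_i=min(1*3^1,77)=3, bounds=[0,3]
  i=2: D_i=min(1*3^2,77)=9, bounds=[0,9]
  i=3: D_i=min(1*3^3,77)=27, bounds=[0,27]
  i=4: D_i=min(1*3^4,77)=77, bounds=[0,77]
  i=5: D_i=min(1*3^5,77)=77, bounds=[0,77]
  i=6: D_i=min(1*3^6,77)=77, bounds=[0,77]

Answer: [0,1] [0,3] [0,9] [0,27] [0,77] [0,77] [0,77]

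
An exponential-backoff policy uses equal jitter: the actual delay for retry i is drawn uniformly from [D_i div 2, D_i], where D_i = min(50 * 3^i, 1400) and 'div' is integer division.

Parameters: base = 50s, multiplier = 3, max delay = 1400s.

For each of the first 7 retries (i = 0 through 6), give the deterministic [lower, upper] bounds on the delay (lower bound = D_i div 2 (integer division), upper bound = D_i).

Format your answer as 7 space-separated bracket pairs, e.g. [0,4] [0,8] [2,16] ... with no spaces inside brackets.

Answer: [25,50] [75,150] [225,450] [675,1350] [700,1400] [700,1400] [700,1400]

Derivation:
Computing bounds per retry:
  i=0: D_i=min(50*3^0,1400)=50, bounds=[25,50]
  i=1: D_i=min(50*3^1,1400)=150, bounds=[75,150]
  i=2: D_i=min(50*3^2,1400)=450, bounds=[225,450]
  i=3: D_i=min(50*3^3,1400)=1350, bounds=[675,1350]
  i=4: D_i=min(50*3^4,1400)=1400, bounds=[700,1400]
  i=5: D_i=min(50*3^5,1400)=1400, bounds=[700,1400]
  i=6: D_i=min(50*3^6,1400)=1400, bounds=[700,1400]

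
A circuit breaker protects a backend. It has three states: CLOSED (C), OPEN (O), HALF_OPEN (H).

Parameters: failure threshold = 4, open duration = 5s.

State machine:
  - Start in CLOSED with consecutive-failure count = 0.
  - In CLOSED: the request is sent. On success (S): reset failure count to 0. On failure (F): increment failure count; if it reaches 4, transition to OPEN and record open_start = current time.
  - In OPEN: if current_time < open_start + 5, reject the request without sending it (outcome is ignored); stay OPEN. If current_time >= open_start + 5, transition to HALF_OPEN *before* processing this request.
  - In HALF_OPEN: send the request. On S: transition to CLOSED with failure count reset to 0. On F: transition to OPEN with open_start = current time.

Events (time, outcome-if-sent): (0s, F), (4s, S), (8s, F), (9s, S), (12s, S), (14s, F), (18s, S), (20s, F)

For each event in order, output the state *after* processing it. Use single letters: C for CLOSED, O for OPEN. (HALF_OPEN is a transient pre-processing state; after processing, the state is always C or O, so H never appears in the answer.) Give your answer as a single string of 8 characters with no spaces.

State after each event:
  event#1 t=0s outcome=F: state=CLOSED
  event#2 t=4s outcome=S: state=CLOSED
  event#3 t=8s outcome=F: state=CLOSED
  event#4 t=9s outcome=S: state=CLOSED
  event#5 t=12s outcome=S: state=CLOSED
  event#6 t=14s outcome=F: state=CLOSED
  event#7 t=18s outcome=S: state=CLOSED
  event#8 t=20s outcome=F: state=CLOSED

Answer: CCCCCCCC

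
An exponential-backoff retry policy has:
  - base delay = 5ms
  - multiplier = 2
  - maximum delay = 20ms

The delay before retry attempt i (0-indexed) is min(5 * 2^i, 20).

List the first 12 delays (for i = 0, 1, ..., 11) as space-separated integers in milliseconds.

Computing each delay:
  i=0: min(5*2^0, 20) = 5
  i=1: min(5*2^1, 20) = 10
  i=2: min(5*2^2, 20) = 20
  i=3: min(5*2^3, 20) = 20
  i=4: min(5*2^4, 20) = 20
  i=5: min(5*2^5, 20) = 20
  i=6: min(5*2^6, 20) = 20
  i=7: min(5*2^7, 20) = 20
  i=8: min(5*2^8, 20) = 20
  i=9: min(5*2^9, 20) = 20
  i=10: min(5*2^10, 20) = 20
  i=11: min(5*2^11, 20) = 20

Answer: 5 10 20 20 20 20 20 20 20 20 20 20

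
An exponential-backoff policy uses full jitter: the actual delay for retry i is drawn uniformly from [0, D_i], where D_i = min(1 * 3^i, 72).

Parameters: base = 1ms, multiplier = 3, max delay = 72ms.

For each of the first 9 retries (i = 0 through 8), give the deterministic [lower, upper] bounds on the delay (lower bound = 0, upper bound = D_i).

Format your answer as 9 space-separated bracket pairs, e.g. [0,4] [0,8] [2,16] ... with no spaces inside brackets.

Answer: [0,1] [0,3] [0,9] [0,27] [0,72] [0,72] [0,72] [0,72] [0,72]

Derivation:
Computing bounds per retry:
  i=0: D_i=min(1*3^0,72)=1, bounds=[0,1]
  i=1: D_i=min(1*3^1,72)=3, bounds=[0,3]
  i=2: D_i=min(1*3^2,72)=9, bounds=[0,9]
  i=3: D_i=min(1*3^3,72)=27, bounds=[0,27]
  i=4: D_i=min(1*3^4,72)=72, bounds=[0,72]
  i=5: D_i=min(1*3^5,72)=72, bounds=[0,72]
  i=6: D_i=min(1*3^6,72)=72, bounds=[0,72]
  i=7: D_i=min(1*3^7,72)=72, bounds=[0,72]
  i=8: D_i=min(1*3^8,72)=72, bounds=[0,72]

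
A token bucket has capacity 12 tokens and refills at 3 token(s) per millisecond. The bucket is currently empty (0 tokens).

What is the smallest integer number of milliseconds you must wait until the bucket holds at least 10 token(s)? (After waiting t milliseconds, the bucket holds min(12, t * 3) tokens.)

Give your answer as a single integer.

Answer: 4

Derivation:
Need t * 3 >= 10, so t >= 10/3.
Smallest integer t = ceil(10/3) = 4.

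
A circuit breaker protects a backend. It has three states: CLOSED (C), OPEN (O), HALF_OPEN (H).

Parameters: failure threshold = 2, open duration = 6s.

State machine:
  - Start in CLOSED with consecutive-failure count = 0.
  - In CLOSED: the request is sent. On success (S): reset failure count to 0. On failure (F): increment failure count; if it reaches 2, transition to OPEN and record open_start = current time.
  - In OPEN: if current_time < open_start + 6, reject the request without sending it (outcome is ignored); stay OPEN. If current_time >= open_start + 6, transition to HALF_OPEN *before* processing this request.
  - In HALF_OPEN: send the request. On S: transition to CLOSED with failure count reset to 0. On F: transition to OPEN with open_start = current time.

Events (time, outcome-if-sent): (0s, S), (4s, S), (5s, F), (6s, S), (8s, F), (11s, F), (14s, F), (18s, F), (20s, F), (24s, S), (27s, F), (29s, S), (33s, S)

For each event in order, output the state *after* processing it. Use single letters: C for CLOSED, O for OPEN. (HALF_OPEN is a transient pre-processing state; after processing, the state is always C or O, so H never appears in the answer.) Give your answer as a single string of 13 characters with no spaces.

Answer: CCCCCOOOOCCCC

Derivation:
State after each event:
  event#1 t=0s outcome=S: state=CLOSED
  event#2 t=4s outcome=S: state=CLOSED
  event#3 t=5s outcome=F: state=CLOSED
  event#4 t=6s outcome=S: state=CLOSED
  event#5 t=8s outcome=F: state=CLOSED
  event#6 t=11s outcome=F: state=OPEN
  event#7 t=14s outcome=F: state=OPEN
  event#8 t=18s outcome=F: state=OPEN
  event#9 t=20s outcome=F: state=OPEN
  event#10 t=24s outcome=S: state=CLOSED
  event#11 t=27s outcome=F: state=CLOSED
  event#12 t=29s outcome=S: state=CLOSED
  event#13 t=33s outcome=S: state=CLOSED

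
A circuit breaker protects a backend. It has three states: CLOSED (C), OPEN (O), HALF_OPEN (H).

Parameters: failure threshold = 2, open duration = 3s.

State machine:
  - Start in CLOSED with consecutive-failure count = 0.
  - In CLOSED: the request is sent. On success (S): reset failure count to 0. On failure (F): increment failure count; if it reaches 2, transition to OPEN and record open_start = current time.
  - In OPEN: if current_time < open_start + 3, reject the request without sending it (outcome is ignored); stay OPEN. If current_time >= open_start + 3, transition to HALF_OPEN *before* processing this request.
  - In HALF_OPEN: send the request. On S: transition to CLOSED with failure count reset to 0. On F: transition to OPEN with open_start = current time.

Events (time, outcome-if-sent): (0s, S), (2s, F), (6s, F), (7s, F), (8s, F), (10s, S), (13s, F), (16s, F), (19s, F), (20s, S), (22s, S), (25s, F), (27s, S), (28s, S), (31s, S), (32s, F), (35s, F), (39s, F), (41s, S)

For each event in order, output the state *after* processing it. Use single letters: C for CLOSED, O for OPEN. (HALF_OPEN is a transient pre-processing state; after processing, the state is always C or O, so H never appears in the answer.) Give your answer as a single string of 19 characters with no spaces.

State after each event:
  event#1 t=0s outcome=S: state=CLOSED
  event#2 t=2s outcome=F: state=CLOSED
  event#3 t=6s outcome=F: state=OPEN
  event#4 t=7s outcome=F: state=OPEN
  event#5 t=8s outcome=F: state=OPEN
  event#6 t=10s outcome=S: state=CLOSED
  event#7 t=13s outcome=F: state=CLOSED
  event#8 t=16s outcome=F: state=OPEN
  event#9 t=19s outcome=F: state=OPEN
  event#10 t=20s outcome=S: state=OPEN
  event#11 t=22s outcome=S: state=CLOSED
  event#12 t=25s outcome=F: state=CLOSED
  event#13 t=27s outcome=S: state=CLOSED
  event#14 t=28s outcome=S: state=CLOSED
  event#15 t=31s outcome=S: state=CLOSED
  event#16 t=32s outcome=F: state=CLOSED
  event#17 t=35s outcome=F: state=OPEN
  event#18 t=39s outcome=F: state=OPEN
  event#19 t=41s outcome=S: state=OPEN

Answer: CCOOOCCOOOCCCCCCOOO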